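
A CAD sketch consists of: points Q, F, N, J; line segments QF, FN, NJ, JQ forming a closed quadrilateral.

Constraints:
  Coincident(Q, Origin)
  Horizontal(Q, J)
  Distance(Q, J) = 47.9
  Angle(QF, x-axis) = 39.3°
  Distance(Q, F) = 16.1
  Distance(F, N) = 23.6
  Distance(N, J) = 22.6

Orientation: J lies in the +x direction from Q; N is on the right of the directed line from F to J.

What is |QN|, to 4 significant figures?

28.23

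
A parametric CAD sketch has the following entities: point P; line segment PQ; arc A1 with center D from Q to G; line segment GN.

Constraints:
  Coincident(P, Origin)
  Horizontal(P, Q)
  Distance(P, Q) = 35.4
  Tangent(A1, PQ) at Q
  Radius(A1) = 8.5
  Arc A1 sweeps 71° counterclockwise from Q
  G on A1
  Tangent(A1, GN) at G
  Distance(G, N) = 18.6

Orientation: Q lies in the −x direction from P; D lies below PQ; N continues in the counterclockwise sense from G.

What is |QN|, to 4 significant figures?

27.25

P is at the origin; P and Q share the same y with |PQ| = 35.4 and Q on the −x side, so Q = (-35.40, 0.000). Tangency of A1 to PQ means the radius DQ is perpendicular to PQ, so D = Q + (0, -8.5) = (-35.40, -8.500). On A1, Q sits at bearing 90° from D; a 71° counterclockwise sweep puts G at bearing 161°, so G = D + 8.5·(cos 161°, sin 161°) = (-43.44, -5.733). A1 meets GN tangentially, so DG is at right angles to GN, so GN runs along (−sin 161°, cos 161°); with |GN| = 18.6, N = (-49.49, -23.32). Then |QN| = |N − Q| = 27.25.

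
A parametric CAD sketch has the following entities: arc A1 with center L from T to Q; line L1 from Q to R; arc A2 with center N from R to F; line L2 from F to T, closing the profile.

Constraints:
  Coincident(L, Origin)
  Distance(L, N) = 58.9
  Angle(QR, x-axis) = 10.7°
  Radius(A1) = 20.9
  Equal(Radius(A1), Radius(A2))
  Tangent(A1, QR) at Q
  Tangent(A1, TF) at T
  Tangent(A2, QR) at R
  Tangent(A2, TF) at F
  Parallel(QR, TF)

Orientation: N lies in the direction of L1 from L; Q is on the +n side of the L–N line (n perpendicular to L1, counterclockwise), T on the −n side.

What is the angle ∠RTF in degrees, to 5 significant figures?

35.362°

The slot axis is L1's direction at 10.7°, so u = (cos 10.7°, sin 10.7°) = (0.98261, 0.18567) and n = (−sin 10.7°, cos 10.7°) = (-0.18567, 0.98261). L is at the origin and N lies 58.9 along u from L, so N = 58.9·u = (57.876, 10.936). Tangency of A1 to both parallel lines with radius 20.9 puts Q and T at L ± 20.9·n: Q = (-3.8804, 20.537), T = (3.8804, -20.537). Equal radii place R and F the same way about N: R = N + 20.9·n = (53.995, 31.472), F = N − 20.9·n = (61.756, -9.6008). Then cos ∠RTF = TR·TF / (|TR||TF|), giving 35.362°.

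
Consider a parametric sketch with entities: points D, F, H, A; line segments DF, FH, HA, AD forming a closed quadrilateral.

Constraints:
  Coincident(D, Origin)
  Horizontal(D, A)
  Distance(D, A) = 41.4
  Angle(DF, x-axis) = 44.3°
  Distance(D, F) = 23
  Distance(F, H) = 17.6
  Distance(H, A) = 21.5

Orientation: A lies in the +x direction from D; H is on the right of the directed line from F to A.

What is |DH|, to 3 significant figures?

20.0

D is at the origin; DA is horizontal with |DA| = 41.4 and A in +x, so A = (41.4, 0). DF runs at 44.3° with |DF| = 23.0, so F = (16.5, 16.1). H is determined by |FH| = 17.6 and |HA| = 21.5 together: it lies at the intersection of circle(F, 17.6) and circle(A, 21.5). With |FA| = 29.7, the foot of the radical line on FA is 12.3 from F and the perpendicular offset is √(17.6² − 12.3²) = 12.6. Taking the right-of-FA solution: H = (19.9, -1.19).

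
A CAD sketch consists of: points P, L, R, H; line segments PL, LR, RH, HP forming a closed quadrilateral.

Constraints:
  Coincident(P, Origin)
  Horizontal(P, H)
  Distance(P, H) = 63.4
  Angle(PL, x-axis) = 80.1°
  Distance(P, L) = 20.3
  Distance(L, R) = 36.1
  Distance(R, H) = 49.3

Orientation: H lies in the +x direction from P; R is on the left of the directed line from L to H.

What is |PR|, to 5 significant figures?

52.027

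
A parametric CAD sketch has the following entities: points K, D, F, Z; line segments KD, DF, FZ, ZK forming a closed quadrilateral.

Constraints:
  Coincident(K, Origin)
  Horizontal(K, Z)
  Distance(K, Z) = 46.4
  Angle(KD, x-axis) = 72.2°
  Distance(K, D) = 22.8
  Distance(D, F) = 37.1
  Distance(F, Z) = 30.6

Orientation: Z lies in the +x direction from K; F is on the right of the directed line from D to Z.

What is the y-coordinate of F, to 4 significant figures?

-13.42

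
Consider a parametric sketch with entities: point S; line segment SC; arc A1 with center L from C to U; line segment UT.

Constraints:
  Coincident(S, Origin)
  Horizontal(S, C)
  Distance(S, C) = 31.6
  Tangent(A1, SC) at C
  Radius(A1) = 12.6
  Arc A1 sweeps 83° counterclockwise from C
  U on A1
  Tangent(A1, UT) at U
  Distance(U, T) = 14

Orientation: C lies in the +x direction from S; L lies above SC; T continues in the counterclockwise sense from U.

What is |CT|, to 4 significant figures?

28.72

S is at the origin; S and C share the same y with |SC| = 31.6 and C on the +x side, so C = (31.60, 0.000). The tangent condition forces LC to be normal to SC, so L = C + (0, 12.6) = (31.60, 12.60). On A1, C sits at bearing -90° from L; an 83° counterclockwise sweep puts U at bearing -7°, so U = L + 12.6·(cos -7°, sin -7°) = (44.11, 11.06). Since A1 is tangent to UT there, LU ⟂ UT, so UT runs along (−sin -7°, cos -7°); with |UT| = 14.0, T = (45.81, 24.96). Then |CT| = |T − C| = 28.72.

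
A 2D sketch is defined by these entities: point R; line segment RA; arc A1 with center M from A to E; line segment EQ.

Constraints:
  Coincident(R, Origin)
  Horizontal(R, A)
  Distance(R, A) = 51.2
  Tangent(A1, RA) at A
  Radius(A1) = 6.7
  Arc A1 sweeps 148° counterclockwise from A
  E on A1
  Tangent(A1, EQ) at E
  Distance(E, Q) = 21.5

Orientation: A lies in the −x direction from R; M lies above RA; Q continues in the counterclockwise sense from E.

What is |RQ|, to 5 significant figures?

70.041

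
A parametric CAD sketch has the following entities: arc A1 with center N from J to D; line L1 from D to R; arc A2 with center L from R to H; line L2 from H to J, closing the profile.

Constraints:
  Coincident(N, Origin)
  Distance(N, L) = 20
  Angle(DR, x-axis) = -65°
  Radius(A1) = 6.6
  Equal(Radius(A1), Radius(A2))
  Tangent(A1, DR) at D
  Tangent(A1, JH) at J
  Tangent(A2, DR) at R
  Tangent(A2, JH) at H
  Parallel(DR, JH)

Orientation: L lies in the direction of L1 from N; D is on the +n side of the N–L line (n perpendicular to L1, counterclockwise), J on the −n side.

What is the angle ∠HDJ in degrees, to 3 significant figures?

56.6°

The slot axis is L1's direction at -65.0°, so u = (cos -65.0°, sin -65.0°) = (0.423, -0.906) and n = (−sin -65.0°, cos -65.0°) = (0.906, 0.423). N is at the origin and L lies 20.0 along u from N, so L = 20.0·u = (8.45, -18.1). Tangency of A1 to both parallel lines with radius 6.6 puts D and J at N ± 6.6·n: D = (5.98, 2.79), J = (-5.98, -2.79). Equal radii place R and H the same way about L: R = L + 6.6·n = (14.4, -15.3), H = L − 6.6·n = (2.47, -20.9). Then cos ∠HDJ = DH·DJ / (|DH||DJ|), giving 56.6°.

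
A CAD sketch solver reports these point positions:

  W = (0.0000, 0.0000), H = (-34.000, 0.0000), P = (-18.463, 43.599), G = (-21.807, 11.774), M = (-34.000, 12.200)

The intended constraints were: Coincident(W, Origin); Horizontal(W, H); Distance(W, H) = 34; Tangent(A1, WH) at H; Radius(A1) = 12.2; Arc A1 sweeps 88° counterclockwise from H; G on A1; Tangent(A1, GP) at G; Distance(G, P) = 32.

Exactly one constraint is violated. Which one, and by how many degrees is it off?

Tangent(A1, GP) at G — off by 4.00°.

W = (0.00, 0.00) ✓; W.y = 0.00, H.y = 0.00 ✓; |WH| = 34.00 ✓; ∠(MH, HW) = 90.00° ✓; |MH| = 12.20 ✓; bearing(M→G) − bearing(M→H) = 88.00° ✓; |MG| = 12.20 ✓; ∠(MG, GP) = 94.00° ✗; |GP| = 32.00 ✓.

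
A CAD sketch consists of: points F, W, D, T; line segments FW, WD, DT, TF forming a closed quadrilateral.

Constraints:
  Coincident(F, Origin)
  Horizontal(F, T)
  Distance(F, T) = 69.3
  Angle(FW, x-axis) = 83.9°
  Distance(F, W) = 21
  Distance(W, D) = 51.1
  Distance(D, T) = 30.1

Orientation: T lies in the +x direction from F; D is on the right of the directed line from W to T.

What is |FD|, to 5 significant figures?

43.199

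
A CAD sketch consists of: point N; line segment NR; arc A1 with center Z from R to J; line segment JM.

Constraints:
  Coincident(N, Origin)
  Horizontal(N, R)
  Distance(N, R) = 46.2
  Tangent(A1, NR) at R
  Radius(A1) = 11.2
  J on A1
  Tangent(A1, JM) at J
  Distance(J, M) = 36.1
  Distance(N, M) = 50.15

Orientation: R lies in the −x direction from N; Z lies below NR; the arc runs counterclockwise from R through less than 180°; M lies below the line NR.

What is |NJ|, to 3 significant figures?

57.0

N is at the origin; NR is horizontal with |NR| = 46.2 and R on the −x side, so R = (-46.2, 0.00). Tangency of A1 to NR means the radius ZR is perpendicular to NR, so Z = R + (0, -11.2) = (-46.2, -11.2). Since ZJ ⟂ JM (tangency), |ZM| = √(11.2² + 36.1²) = 37.8 regardless of where J sits on A1. So M lies on both circle(N, 50.15) and circle(Z, 37.8); the below-NR intersection is M = (-25.8, -43.0). J is the foot of the tangent from M: J = (-53.4, -19.8).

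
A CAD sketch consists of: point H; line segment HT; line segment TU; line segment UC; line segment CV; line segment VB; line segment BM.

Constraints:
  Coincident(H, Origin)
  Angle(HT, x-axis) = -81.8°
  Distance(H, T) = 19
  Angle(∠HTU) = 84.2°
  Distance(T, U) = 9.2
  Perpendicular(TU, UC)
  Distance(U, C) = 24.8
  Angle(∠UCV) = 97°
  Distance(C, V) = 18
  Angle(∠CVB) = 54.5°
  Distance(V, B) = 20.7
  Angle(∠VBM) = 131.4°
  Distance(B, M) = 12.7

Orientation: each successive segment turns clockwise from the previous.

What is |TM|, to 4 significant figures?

14.84

H is at the origin; HT runs at -81.8° with length 19.0, so T = (2.710, -18.81). ∠HTU = 84.2° gives TU at -177.6° from the x-axis; with |TU| = 9.2, U = (-6.482, -19.19). TU is perpendicular to UC, so UC runs at 92.40°; with |UC| = 24.8, C = (-7.520, 5.587). ∠UCV = 97.0° gives CV at 9.400° from the x-axis; with |CV| = 18.0, V = (10.24, 8.527). ∠CVB = 54.5° gives VB at -116.1° from the x-axis; with |VB| = 20.7, B = (1.131, -10.06). ∠VBM = 131.4° gives BM at -164.7° from the x-axis; with |BM| = 12.7, M = (-11.12, -13.41). Then |TM| = |M − T| = 14.84.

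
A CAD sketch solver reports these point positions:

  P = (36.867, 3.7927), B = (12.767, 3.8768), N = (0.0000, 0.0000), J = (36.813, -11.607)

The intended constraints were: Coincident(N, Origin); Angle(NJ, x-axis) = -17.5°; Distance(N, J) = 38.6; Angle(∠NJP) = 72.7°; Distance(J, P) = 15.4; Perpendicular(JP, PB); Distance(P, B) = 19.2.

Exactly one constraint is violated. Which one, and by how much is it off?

Distance(P, B) = 19.2 — off by 4.90.

N = (0.00, 0.00) ✓; NJ at -17.50° ✓; |NJ| = 38.60 ✓; ∠NJP = 72.70° ✓; |JP| = 15.40 ✓; ∠(JP, PB) = 90.00° ✓; |PB| = 24.10 ✗.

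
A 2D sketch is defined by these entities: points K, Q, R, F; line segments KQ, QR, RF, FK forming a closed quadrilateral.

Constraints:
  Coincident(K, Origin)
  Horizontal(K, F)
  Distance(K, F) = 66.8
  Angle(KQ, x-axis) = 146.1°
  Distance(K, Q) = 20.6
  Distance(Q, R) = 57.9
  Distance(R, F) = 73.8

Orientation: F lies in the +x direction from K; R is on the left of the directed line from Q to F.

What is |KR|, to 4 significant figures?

59.71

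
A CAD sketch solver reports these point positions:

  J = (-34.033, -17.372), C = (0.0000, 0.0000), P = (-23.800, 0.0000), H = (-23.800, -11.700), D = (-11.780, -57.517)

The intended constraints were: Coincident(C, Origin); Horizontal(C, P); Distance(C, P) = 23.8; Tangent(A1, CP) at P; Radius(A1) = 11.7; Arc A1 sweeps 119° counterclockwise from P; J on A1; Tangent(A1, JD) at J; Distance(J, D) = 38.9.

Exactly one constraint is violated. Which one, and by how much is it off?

Distance(J, D) = 38.9 — off by 7.00.

C = (0.00, 0.00) ✓; C.y = 0.00, P.y = 0.00 ✓; |CP| = 23.80 ✓; ∠(HP, PC) = 90.00° ✓; |HP| = 11.70 ✓; bearing(H→J) − bearing(H→P) = 119.0° ✓; |HJ| = 11.70 ✓; ∠(HJ, JD) = 90.00° ✓; |JD| = 45.90 ✗.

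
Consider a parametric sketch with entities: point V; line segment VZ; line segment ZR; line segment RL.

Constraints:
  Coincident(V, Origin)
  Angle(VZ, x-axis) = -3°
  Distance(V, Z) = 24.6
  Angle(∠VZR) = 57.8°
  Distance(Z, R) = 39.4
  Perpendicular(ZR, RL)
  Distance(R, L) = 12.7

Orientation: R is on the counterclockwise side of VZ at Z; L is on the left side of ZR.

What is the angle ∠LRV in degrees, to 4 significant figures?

51.63°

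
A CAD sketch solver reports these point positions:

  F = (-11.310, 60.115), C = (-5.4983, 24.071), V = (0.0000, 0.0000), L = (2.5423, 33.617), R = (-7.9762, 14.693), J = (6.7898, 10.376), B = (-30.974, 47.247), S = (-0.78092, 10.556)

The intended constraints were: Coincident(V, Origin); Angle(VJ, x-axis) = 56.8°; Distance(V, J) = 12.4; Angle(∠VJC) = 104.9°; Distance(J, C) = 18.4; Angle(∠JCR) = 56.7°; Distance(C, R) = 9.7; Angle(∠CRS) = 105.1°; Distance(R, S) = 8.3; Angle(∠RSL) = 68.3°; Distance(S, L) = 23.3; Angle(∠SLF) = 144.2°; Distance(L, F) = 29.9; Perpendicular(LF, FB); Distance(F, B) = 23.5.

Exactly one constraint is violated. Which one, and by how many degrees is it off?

Perpendicular(LF, FB) — off by 5.60°.

V = (0.00, 0.00) ✓; VJ at 56.80° ✓; |VJ| = 12.40 ✓; ∠VJC = 104.9° ✓; |JC| = 18.40 ✓; ∠JCR = 56.70° ✓; |CR| = 9.700 ✓; ∠CRS = 105.1° ✓; |RS| = 8.300 ✓; ∠RSL = 68.30° ✓; |SL| = 23.30 ✓; ∠SLF = 144.2° ✓; |LF| = 29.90 ✓; ∠(LF, FB) = 95.60° ✗; |FB| = 23.50 ✓.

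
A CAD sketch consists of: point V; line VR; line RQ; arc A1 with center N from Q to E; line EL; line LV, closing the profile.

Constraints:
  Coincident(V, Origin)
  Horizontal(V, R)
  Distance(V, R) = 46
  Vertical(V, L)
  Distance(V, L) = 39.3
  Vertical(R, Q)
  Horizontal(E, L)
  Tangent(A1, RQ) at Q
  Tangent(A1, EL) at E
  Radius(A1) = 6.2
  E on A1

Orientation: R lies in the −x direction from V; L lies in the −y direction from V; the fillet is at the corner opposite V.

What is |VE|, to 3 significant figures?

55.9

V is at the origin; V and R share the same y with |VR| = 46.0 and R on the −x side, so R = (-46.0, 0.00). V and L share the same x with |VL| = 39.3 and L on the −y side, so L = (0.00, -39.3). The virtual corner opposite V is at (-46.0, -39.3). Tangency of A1 to RQ means the radius NQ is perpendicular to RQ and the tangent condition forces NE to be normal to EL, with radius 6.2, so the center N sits 6.2 in from both sides at N = (-39.8, -33.1). That places the tangent points at Q = (-46.0, -33.1) on RQ and E = (-39.8, -39.3) on EL. Then |VE| = |E − V| = 55.9.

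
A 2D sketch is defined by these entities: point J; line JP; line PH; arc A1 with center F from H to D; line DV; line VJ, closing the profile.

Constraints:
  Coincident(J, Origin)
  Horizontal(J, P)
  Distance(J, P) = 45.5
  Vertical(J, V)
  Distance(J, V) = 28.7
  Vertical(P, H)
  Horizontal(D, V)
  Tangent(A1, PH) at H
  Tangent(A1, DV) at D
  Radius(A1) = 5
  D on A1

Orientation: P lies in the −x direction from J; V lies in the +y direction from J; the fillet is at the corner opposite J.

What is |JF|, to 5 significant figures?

46.925

J and V share the same x with |JV| = 28.7 and V on the +y side, so V = (0.0000, 28.700). The virtual corner opposite J is at (-45.500, 28.700). A1 meets PH tangentially, so FH is at right angles to PH and since A1 is tangent to DV there, FD ⟂ DV, with radius 5.0, so the center F sits 5.0 in from both sides at F = (-40.500, 23.700). Then |JF| = |F − J| = 46.925.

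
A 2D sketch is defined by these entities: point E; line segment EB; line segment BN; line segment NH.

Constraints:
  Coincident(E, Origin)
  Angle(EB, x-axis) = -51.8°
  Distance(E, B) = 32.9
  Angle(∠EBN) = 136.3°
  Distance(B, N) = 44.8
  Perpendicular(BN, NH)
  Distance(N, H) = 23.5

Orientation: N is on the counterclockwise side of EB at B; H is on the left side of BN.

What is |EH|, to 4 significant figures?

68.59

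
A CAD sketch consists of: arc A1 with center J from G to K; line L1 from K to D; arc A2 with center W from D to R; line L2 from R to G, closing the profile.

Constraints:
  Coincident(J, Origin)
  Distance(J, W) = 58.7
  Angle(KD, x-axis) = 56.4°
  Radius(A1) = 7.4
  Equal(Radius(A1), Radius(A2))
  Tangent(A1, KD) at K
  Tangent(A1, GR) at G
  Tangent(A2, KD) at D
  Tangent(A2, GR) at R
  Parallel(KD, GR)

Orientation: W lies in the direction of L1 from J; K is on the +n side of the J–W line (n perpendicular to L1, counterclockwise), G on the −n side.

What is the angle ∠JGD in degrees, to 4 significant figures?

75.85°

Tangency of A1 to both parallel lines with radius 7.4 puts K and G at J ± 7.4·n: K = (-6.164, 4.095), G = (6.164, -4.095). Equal radii place D and R the same way about W: D = W + 7.4·n = (26.32, 52.99), R = W − 7.4·n = (38.65, 44.80). Then cos ∠JGD = GJ·GD / (|GJ||GD|), giving 75.85°.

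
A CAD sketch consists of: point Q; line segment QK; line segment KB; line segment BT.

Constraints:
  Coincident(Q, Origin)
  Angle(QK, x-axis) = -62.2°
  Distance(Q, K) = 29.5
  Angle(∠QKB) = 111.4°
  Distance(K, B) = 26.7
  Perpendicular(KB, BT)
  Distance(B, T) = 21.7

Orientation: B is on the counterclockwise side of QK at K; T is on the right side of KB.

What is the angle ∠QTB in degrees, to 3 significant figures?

37.3°

Q is at the origin; QK runs at -62.2° with length 29.5, so K = 29.5·(cos -62.2°, sin -62.2°) = (13.8, -26.1). ∠QKB = 111.4°, so KB runs at -62.2° + (180° − 111.4°) = 6.40° from the x-axis; with |KB| = 26.7, B = K + 26.7·(cos 6.40°, sin 6.40°) = (40.3, -23.1). KB ⟂ BT; with |BT| = 21.7 on the right of KB, T = B + 21.7·(0.111, -0.994) = (42.7, -44.7). Then cos ∠QTB = TQ·TB / (|TQ||TB|), giving 37.3°.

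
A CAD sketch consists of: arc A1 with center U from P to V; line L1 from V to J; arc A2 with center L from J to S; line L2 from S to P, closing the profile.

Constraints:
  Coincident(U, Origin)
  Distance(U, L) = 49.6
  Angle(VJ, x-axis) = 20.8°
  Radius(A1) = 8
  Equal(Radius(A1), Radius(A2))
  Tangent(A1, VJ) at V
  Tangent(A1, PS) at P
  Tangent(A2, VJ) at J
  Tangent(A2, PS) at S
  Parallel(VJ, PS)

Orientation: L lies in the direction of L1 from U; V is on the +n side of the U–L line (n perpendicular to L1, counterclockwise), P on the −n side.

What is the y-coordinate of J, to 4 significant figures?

25.09

Tangency of A1 to both parallel lines with radius 8.0 puts V and P at U ± 8.0·n: V = (-2.841, 7.479), P = (2.841, -7.479). Equal radii place J and S the same way about L: J = L + 8.0·n = (43.53, 25.09), S = L − 8.0·n = (49.21, 10.13). So J.y = 25.09.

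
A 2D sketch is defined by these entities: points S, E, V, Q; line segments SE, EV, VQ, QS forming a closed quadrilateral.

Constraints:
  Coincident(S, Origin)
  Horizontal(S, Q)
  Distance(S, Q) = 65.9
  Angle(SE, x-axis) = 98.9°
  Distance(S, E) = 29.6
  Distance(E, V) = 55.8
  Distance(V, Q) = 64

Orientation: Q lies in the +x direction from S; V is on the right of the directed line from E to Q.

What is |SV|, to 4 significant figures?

26.30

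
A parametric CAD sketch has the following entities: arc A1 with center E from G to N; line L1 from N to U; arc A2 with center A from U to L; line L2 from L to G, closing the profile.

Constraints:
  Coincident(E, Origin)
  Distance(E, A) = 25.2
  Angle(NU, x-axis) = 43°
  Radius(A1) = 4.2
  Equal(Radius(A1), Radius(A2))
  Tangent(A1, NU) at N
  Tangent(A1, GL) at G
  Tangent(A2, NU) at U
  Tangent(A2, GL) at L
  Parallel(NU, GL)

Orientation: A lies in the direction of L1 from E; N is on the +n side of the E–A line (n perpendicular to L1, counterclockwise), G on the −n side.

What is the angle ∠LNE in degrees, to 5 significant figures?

71.565°

Tangency of A1 to both parallel lines with radius 4.2 puts N and G at E ± 4.2·n: N = (-2.8644, 3.0717), G = (2.8644, -3.0717). Equal radii place U and L the same way about A: U = A + 4.2·n = (15.566, 20.258), L = A − 4.2·n = (21.295, 14.115). Then cos ∠LNE = NL·NE / (|NL||NE|), giving 71.565°.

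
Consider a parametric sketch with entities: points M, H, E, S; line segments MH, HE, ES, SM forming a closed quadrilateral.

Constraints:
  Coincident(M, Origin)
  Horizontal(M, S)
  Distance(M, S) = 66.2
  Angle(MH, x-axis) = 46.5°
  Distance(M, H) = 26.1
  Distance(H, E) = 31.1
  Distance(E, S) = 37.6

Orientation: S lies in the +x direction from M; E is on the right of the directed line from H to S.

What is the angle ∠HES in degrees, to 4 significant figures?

97.47°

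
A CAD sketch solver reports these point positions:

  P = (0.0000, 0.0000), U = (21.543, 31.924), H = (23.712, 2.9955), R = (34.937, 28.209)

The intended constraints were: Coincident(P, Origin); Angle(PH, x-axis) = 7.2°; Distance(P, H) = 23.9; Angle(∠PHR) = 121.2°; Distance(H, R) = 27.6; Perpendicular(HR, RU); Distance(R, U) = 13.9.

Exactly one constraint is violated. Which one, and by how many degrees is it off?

Perpendicular(HR, RU) — off by 8.50°.

P = (0.00, 0.00) ✓; PH at 7.200° ✓; |PH| = 23.90 ✓; ∠PHR = 121.2° ✓; |HR| = 27.60 ✓; ∠(HR, RU) = 98.50° ✗; |RU| = 13.90 ✓.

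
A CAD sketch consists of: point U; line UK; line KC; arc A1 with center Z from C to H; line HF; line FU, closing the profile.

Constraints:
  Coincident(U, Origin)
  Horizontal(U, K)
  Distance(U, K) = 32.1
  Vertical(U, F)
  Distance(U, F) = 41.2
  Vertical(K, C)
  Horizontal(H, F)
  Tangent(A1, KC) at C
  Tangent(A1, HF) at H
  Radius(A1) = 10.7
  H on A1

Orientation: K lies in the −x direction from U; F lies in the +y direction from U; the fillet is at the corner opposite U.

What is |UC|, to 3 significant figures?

44.3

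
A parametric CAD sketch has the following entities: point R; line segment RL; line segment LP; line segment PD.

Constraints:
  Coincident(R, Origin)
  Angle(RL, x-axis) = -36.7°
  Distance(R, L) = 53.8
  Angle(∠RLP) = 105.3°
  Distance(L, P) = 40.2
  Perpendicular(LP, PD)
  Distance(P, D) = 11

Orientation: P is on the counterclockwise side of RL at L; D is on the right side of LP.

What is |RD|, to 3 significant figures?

83.2

R is at the origin; RL runs at -36.7° with length 53.8, so L = 53.8·(cos -36.7°, sin -36.7°) = (43.1, -32.2). ∠RLP = 105.3°, so LP runs at -36.7° + (180° − 105.3°) = 38.0° from the x-axis; with |LP| = 40.2, P = L + 40.2·(cos 38.0°, sin 38.0°) = (74.8, -7.40). LP is perpendicular to PD; with |PD| = 11.0 on the right of LP, D = P + 11.0·(0.616, -0.788) = (81.6, -16.1). Then |RD| = |D − R| = 83.2.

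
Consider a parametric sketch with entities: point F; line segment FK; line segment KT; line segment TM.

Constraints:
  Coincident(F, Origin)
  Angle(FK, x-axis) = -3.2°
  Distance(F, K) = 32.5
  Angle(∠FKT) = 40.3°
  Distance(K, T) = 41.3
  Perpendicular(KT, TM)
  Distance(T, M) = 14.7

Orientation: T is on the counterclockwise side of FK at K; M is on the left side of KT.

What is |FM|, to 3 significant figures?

17.7

F is at the origin; FK runs at -3.2° with length 32.5, so K = 32.5·(cos -3.2°, sin -3.2°) = (32.4, -1.81). ∠FKT = 40.3°, so KT runs at -3.2° + (180° − 40.3°) = 136° from the x-axis; with |KT| = 41.3, T = K + 41.3·(cos 136°, sin 136°) = (2.49, 26.6). KT ⟂ TM; with |TM| = 14.7 on the left of KT, M = T + 14.7·(-0.688, -0.725) = (-7.63, 16.0). Then |FM| = |M − F| = 17.7.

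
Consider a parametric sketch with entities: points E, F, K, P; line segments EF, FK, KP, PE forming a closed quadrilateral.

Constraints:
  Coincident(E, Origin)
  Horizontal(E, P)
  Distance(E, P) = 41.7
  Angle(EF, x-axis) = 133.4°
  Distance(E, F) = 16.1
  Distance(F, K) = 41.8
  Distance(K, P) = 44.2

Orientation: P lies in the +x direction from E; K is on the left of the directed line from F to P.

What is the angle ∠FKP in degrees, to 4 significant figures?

77.81°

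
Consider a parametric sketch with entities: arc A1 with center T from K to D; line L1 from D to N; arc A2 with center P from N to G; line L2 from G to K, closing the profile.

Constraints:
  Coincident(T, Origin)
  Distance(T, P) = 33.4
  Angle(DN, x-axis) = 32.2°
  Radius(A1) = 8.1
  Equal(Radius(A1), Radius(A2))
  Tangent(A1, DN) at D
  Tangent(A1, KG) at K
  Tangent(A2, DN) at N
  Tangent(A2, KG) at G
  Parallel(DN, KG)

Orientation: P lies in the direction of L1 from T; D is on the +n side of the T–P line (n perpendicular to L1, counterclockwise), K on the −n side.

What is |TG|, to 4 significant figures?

34.37

The slot axis is L1's direction at 32.2°, so u = (cos 32.2°, sin 32.2°) = (0.8462, 0.5329) and n = (−sin 32.2°, cos 32.2°) = (-0.5329, 0.8462). T is at the origin and P lies 33.4 along u from T, so P = 33.4·u = (28.26, 17.80). Tangency of A1 to both parallel lines with radius 8.1 puts D and K at T ± 8.1·n: D = (-4.316, 6.854), K = (4.316, -6.854). Equal radii place N and G the same way about P: N = P + 8.1·n = (23.95, 24.65), G = P − 8.1·n = (32.58, 10.94). Then |TG| = |G − T| = 34.37.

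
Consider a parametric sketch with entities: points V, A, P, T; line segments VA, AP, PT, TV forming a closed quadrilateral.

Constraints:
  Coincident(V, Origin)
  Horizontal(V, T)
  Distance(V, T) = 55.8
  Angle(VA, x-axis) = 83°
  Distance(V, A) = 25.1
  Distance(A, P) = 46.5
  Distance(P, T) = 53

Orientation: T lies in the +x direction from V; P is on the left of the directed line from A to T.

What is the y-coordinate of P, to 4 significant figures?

51.04

V is at the origin; V and T share the same y with |VT| = 55.8 and T in +x, so T = (55.8, 0). VA runs at 83.0° with |VA| = 25.1, so A = (3.059, 24.91). P is determined by |AP| = 46.5 and |PT| = 53.0 together: it lies at the intersection of circle(A, 46.5) and circle(T, 53.0). With |AT| = 58.33, the foot of the radical line on AT is 23.62 from A and the perpendicular offset is √(46.5² − 23.62²) = 40.05. Taking the left-of-AT solution: P = (41.52, 51.04).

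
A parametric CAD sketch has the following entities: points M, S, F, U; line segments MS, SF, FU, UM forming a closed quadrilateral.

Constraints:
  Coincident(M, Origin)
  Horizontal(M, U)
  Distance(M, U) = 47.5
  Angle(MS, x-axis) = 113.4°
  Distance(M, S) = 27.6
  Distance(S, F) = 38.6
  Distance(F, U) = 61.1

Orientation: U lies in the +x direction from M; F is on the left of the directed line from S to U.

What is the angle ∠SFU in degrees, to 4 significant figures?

75.72°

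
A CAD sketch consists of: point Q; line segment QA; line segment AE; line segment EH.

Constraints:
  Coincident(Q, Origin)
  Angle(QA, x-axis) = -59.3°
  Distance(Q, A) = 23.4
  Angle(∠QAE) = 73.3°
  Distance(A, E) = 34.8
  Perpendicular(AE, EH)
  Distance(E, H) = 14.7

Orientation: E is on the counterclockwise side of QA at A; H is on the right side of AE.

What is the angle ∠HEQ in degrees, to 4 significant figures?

128.6°

Q is at the origin; QA runs at -59.3° with length 23.4, so A = 23.4·(cos -59.3°, sin -59.3°) = (11.95, -20.12). ∠QAE = 73.3°, so AE runs at -59.3° + (180° − 73.3°) = 47.40° from the x-axis; with |AE| = 34.8, E = A + 34.8·(cos 47.40°, sin 47.40°) = (35.50, 5.496). AE ⟂ EH; with |EH| = 14.7 on the right of AE, H = E + 14.7·(0.7361, -0.6769) = (46.32, -4.454). Then cos ∠HEQ = EH·EQ / (|EH||EQ|), giving 128.6°.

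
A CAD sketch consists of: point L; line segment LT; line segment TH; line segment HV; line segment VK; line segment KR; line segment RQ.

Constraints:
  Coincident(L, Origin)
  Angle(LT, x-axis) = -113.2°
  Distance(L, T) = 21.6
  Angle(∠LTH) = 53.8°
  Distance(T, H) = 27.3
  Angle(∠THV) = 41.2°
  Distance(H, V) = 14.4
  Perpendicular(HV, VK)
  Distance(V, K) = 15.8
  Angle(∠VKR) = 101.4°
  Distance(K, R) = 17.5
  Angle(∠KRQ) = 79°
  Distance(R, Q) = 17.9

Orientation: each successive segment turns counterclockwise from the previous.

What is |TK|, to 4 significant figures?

6.517

L is at the origin; LT runs at -113.2° with length 21.6, so T = (-8.509, -19.85). ∠LTH = 53.8° gives TH at 13.00° from the x-axis; with |TH| = 27.3, H = (18.09, -13.71). ∠THV = 41.2° gives HV at 151.8° from the x-axis; with |HV| = 14.4, V = (5.400, -6.907). HV is perpendicular to VK, so VK runs at -118.2°; with |VK| = 15.8, K = (-2.066, -20.83). Then |TK| = |K − T| = 6.517.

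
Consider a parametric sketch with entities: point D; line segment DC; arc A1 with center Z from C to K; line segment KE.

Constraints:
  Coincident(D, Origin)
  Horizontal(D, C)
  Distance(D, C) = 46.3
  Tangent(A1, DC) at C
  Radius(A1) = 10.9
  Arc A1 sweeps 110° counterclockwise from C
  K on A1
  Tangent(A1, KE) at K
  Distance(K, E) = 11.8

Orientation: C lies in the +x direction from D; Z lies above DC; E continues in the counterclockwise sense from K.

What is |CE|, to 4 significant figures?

26.45

On A1, C sits at bearing -90° from Z; a 110° counterclockwise sweep puts K at bearing 20°, so K = Z + 10.9·(cos 20°, sin 20°) = (56.54, 14.63). The tangent condition forces ZK to be normal to KE, so KE runs along (−sin 20°, cos 20°); with |KE| = 11.8, E = (52.51, 25.72). Then |CE| = |E − C| = 26.45.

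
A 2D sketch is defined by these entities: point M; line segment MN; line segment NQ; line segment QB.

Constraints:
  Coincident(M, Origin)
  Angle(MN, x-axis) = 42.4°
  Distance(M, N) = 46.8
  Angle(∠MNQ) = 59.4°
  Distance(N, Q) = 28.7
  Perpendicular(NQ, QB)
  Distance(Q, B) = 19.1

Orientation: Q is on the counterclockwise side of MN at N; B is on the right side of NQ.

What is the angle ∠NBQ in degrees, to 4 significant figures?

56.36°

M is at the origin; MN runs at 42.4° with length 46.8, so N = 46.8·(cos 42.4°, sin 42.4°) = (34.56, 31.56). ∠MNQ = 59.4°, so NQ runs at 42.4° + (180° − 59.4°) = 163.0° from the x-axis; with |NQ| = 28.7, Q = N + 28.7·(cos 163.0°, sin 163.0°) = (7.114, 39.95). NQ ⟂ QB; with |QB| = 19.1 on the right of NQ, B = Q + 19.1·(0.2924, 0.9563) = (12.70, 58.21). Then cos ∠NBQ = BN·BQ / (|BN||BQ|), giving 56.36°.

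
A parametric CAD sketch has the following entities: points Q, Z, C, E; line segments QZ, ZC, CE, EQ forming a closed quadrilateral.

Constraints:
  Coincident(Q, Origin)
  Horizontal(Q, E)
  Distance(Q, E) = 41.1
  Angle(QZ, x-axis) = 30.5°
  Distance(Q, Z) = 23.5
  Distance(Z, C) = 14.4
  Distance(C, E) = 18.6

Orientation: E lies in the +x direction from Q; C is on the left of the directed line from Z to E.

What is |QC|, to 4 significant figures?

37.77

Q is at the origin; QE is horizontal with |QE| = 41.1 and E in +x, so E = (41.1, 0). QZ runs at 30.5° with |QZ| = 23.5, so Z = (20.25, 11.93). C is determined by |ZC| = 14.4 and |CE| = 18.6 together: it lies at the intersection of circle(Z, 14.4) and circle(E, 18.6). With |ZE| = 24.02, the foot of the radical line on ZE is 9.126 from Z and the perpendicular offset is √(14.4² − 9.126²) = 11.14. Taking the left-of-ZE solution: C = (33.70, 17.06).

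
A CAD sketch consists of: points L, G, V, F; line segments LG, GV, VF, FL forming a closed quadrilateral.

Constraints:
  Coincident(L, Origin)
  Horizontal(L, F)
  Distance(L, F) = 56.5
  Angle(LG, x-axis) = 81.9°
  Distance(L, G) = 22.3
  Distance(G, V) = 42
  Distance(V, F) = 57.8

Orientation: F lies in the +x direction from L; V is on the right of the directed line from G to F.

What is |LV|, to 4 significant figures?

20.04

Checks: |GV| = 42.00 ✓; |VF| = 57.80 ✓.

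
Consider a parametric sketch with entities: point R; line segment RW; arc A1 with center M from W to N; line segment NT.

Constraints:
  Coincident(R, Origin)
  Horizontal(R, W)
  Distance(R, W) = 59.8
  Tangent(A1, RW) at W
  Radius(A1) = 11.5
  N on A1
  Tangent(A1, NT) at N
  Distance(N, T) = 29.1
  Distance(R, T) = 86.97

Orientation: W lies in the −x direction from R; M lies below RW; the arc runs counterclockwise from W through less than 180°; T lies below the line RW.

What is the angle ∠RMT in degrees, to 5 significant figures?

139.01°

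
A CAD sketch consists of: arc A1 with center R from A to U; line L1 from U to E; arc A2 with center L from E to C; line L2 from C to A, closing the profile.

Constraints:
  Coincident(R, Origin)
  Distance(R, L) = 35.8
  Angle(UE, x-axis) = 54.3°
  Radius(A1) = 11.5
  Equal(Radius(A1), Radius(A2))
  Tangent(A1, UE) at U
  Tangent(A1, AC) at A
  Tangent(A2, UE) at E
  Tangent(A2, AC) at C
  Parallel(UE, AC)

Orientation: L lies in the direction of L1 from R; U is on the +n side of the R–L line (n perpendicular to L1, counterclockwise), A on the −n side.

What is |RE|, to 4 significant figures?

37.60

The slot axis is L1's direction at 54.3°, so u = (cos 54.3°, sin 54.3°) = (0.5835, 0.8121) and n = (−sin 54.3°, cos 54.3°) = (-0.8121, 0.5835). R is at the origin and L lies 35.8 along u from R, so L = 35.8·u = (20.89, 29.07). Tangency of A1 to both parallel lines with radius 11.5 puts U and A at R ± 11.5·n: U = (-9.339, 6.711), A = (9.339, -6.711). Equal radii place E and C the same way about L: E = L + 11.5·n = (11.55, 35.78), C = L − 11.5·n = (30.23, 22.36). Then |RE| = |E − R| = 37.60.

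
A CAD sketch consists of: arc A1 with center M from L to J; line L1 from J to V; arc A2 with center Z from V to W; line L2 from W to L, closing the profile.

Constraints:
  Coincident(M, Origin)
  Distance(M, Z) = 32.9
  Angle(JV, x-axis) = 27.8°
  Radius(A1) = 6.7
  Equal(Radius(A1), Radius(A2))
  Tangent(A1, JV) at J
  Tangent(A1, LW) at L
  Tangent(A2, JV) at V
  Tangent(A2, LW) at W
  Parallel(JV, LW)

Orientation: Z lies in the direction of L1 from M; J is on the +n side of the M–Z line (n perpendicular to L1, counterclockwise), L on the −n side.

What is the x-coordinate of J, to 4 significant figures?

-3.125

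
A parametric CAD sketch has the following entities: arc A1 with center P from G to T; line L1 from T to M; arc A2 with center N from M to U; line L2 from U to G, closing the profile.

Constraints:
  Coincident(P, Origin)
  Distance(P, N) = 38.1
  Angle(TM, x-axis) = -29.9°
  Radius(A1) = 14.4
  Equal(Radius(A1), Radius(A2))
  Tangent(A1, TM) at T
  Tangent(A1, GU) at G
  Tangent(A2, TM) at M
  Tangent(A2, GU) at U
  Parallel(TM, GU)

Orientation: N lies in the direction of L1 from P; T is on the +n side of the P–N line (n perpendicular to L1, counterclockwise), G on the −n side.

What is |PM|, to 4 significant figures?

40.73

Tangency of A1 to both parallel lines with radius 14.4 puts T and G at P ± 14.4·n: T = (7.178, 12.48), G = (-7.178, -12.48). Equal radii place M and U the same way about N: M = N + 14.4·n = (40.21, -6.509), U = N − 14.4·n = (25.85, -31.48). Then |PM| = |M − P| = 40.73.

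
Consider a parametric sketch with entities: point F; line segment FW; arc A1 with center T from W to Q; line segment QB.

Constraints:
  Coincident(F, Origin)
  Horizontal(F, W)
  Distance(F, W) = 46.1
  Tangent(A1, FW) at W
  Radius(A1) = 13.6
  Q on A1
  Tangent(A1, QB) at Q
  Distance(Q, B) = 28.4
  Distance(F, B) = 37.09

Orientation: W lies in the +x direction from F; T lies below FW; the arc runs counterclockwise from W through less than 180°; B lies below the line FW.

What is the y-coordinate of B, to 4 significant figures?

-31.23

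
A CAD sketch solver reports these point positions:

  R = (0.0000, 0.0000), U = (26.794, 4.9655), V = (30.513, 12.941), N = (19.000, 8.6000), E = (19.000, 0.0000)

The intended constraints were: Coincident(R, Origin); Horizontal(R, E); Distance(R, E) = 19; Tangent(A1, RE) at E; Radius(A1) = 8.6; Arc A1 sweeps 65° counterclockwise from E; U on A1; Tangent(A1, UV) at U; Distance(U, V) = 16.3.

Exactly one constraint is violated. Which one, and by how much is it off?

Distance(U, V) = 16.3 — off by 7.50.

R = (0.00, 0.00) ✓; R.y = 0.00, E.y = 0.00 ✓; |RE| = 19.00 ✓; ∠(NE, ER) = 90.00° ✓; |NE| = 8.600 ✓; bearing(N→U) − bearing(N→E) = 65.00° ✓; |NU| = 8.600 ✓; ∠(NU, UV) = 90.00° ✓; |UV| = 8.800 ✗.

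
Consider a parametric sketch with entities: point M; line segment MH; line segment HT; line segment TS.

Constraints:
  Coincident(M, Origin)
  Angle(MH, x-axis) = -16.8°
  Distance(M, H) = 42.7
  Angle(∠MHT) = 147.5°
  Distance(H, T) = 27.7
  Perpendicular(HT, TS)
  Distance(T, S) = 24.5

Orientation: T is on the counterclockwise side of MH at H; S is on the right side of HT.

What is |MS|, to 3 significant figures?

79.4

M is at the origin; MH runs at -16.8° with length 42.7, so H = 42.7·(cos -16.8°, sin -16.8°) = (40.9, -12.3). ∠MHT = 147.5°, so HT runs at -16.8° + (180° − 147.5°) = 15.7° from the x-axis; with |HT| = 27.7, T = H + 27.7·(cos 15.7°, sin 15.7°) = (67.5, -4.85). The perpendicularity gives TS at right angles to HT; with |TS| = 24.5 on the right of HT, S = T + 24.5·(0.271, -0.963) = (74.2, -28.4). Then |MS| = |S − M| = 79.4.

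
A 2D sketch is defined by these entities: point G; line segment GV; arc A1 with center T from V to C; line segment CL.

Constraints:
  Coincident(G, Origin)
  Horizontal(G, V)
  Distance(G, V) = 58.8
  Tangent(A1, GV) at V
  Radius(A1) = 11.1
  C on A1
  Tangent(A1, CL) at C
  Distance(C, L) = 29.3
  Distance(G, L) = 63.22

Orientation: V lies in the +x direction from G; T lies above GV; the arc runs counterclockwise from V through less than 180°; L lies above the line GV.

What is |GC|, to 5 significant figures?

69.720

Checks: G = (0.00, 0.00) ✓; |TC| = 11.10 ✓; ∠(TC, CL) = 90.00° ✓; |CL| = 29.30 ✓; |GL| = 63.22 ✓.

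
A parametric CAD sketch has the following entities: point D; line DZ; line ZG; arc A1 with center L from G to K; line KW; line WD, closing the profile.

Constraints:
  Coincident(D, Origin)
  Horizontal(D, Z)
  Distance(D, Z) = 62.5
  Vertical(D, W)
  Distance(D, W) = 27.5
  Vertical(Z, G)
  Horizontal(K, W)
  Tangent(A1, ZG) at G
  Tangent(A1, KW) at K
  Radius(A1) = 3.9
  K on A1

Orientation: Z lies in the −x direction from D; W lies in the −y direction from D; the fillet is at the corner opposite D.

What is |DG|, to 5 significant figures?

66.807

The virtual corner opposite D is at (-62.500, -27.500). A1 meets ZG tangentially, so LG is at right angles to ZG and tangency of A1 to KW means the radius LK is perpendicular to KW, with radius 3.9, so the center L sits 3.9 in from both sides at L = (-58.600, -23.600). That places the tangent points at G = (-62.500, -23.600) on ZG and K = (-58.600, -27.500) on KW. Then |DG| = |G − D| = 66.807.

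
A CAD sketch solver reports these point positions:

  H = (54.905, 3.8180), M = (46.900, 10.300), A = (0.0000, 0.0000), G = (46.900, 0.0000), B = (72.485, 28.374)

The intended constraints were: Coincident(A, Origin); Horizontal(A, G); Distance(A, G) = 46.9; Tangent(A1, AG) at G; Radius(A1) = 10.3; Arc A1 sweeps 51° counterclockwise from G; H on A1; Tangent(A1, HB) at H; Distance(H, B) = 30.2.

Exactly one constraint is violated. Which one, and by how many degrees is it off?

Tangent(A1, HB) at H — off by 3.40°.

A = (0.00, 0.00) ✓; A.y = 0.00, G.y = 0.00 ✓; |AG| = 46.90 ✓; ∠(MG, GA) = 90.00° ✓; |MG| = 10.30 ✓; bearing(M→H) − bearing(M→G) = 51.00° ✓; |MH| = 10.30 ✓; ∠(MH, HB) = 86.60° ✗; |HB| = 30.20 ✓.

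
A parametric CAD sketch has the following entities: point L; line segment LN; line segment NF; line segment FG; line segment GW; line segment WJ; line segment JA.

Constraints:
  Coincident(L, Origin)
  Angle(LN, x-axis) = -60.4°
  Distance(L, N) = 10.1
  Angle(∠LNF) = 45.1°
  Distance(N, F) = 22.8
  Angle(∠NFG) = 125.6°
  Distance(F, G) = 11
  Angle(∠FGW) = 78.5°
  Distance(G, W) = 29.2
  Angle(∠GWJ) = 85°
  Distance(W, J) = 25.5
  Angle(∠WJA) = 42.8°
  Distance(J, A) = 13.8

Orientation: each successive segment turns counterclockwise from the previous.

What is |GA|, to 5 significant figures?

23.520

L is at the origin; LN runs at -60.4° with length 10.1, so N = (4.9888, -8.7819). ∠LNF = 45.1° gives NF at 74.500° from the x-axis; with |NF| = 22.8, F = (11.082, 13.189). ∠NFG = 125.6° gives FG at 128.90° from the x-axis; with |FG| = 11.0, G = (4.1743, 21.750). ∠FGW = 78.5° gives GW at -129.60° from the x-axis; with |GW| = 29.2, W = (-14.439, -0.74944). ∠GWJ = 85.0° gives WJ at -34.600° from the x-axis; with |WJ| = 25.5, J = (6.5515, -15.229). ∠WJA = 42.8° gives JA at 102.60° from the x-axis; with |JA| = 13.8, A = (3.5411, -1.7618). Then |GA| = |A − G| = 23.520.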